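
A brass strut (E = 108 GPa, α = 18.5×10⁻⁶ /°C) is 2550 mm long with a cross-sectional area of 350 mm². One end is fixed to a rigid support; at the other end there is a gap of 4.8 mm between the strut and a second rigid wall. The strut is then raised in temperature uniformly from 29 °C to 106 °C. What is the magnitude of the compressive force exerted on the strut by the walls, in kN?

P ≈ 0 kN

Free thermal elongation = αΔT L = 18.5×10⁻⁶ × 77 × 2550 = 3.632 mm.
This is smaller than the 4.8 mm clearance, so the strut expands freely without reaching the stop — the stress is zero.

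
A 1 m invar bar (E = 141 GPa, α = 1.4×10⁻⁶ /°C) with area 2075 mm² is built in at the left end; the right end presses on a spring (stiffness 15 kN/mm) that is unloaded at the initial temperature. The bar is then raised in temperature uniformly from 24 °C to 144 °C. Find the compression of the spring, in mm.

The unrestrained thermal change is αΔT L = 1.4×10⁻⁶ × 120 × 1000 = 0.168 mm.
With a force P in the spring, the elastic change of the bar is PL/(AE) and that of the spring is P/k; compatibility requires their sum to equal δ_free.
P [ L/(AE) + 1/k ] = δ_free → P [ 1000/(2075×141×10³) + 1/(15×10³) ] = 0.168.
P = 0.168 / 7.008×10⁻⁵ = 2397 N.
Spring compression = P/k = 2397/(15×10³) = 0.1598 mm.

δ ≈ 0.16 mm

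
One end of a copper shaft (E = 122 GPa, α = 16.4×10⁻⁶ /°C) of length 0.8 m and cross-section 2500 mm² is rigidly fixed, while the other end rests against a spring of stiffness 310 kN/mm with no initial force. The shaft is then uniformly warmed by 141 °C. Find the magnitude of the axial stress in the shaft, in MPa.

Free thermal expansion: δ_free = αΔT L = 16.4×10⁻⁶ × 141 × 800 = 1.85 mm.
Let P be the compressive force at the spring. The shaft shortens elastically by PL/(AE) and the spring compresses by P/k; together these equal δ_free.
So P = δ_free / [L/(AE) + 1/k] = 1.85 / [ 800/(2500×122×10³) + 1/(310×10³) ].
P = 1.85 / 5.849×10⁻⁶ = 316300 N.
σ = P/A = 316300/2500 = 126.5 MPa.

σ ≈ 127 MPa (compressive)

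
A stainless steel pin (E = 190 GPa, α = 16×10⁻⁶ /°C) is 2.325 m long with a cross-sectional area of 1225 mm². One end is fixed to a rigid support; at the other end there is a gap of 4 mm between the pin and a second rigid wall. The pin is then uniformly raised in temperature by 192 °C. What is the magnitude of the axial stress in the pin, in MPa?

σ ≈ 257 MPa (compressive)

If the wall were absent the pin would grow by αΔT L = 16×10⁻⁶ × 192 × 2325 = 7.142 mm.
After closing the 4 mm clearance, 7.142 − 4 = 3.142 mm of expansion remains to be suppressed by the wall.
So σ = E(δ_free − g)/L = 190×10³ × 3.142/2325 = 256.8 MPa.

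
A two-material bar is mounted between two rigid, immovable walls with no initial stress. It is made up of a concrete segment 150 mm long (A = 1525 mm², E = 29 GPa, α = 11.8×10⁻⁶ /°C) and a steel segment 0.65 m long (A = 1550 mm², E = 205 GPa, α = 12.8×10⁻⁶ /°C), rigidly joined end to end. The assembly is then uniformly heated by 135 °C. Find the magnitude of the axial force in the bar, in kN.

With the walls removed the bar would change length by δ_free = Σ αᵢΔT Lᵢ = 11.8×10⁻⁶×135×150 + 12.8×10⁻⁶×135×650 = 1.362 mm.
Since the ends are fixed, an axial force P builds up, equal in every segment, with P · Σ Lᵢ/(AᵢEᵢ) = δ_free.
Σ Lᵢ/(AᵢEᵢ) = 150/(1525×29×10³) + 650/(1550×205×10³) = 5.437×10⁻⁶ mm/N.
P = 1.362 / 5.437×10⁻⁶ = 250500 N = 250.5 kN, compressive.

P ≈ 251 kN (compressive)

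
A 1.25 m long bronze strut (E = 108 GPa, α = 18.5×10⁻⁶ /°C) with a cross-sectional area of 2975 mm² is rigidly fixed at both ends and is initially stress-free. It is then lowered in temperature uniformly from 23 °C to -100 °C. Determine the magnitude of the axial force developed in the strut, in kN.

P ≈ 731 kN (tensile)

With zero net strain, σ = E·αΔT = 108 GPa × 18.5×10⁻⁶ × 123 = 245.8 MPa.
Axial force P = σA = 245.8 × 2975 = 731100 N = 731.1 kN, tensile.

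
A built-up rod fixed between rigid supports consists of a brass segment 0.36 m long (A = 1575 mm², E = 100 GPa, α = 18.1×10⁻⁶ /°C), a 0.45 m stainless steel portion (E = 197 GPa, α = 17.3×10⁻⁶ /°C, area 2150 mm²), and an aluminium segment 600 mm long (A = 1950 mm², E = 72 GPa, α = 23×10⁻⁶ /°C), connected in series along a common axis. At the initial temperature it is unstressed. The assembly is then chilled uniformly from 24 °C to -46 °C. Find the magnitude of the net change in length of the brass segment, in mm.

If the supports were absent, the total length change would be Σ αᵢΔT Lᵢ = 18.1×10⁻⁶×70×360 + 17.3×10⁻⁶×70×450 + 23×10⁻⁶×70×600 = 1.967 mm.
The rigid supports impose zero overall length change; the single axial force P common to all segments must satisfy P Σ Lᵢ/(AᵢEᵢ) = δ_free.
Σ Lᵢ/(AᵢEᵢ) = 360/(1575×100×10³) + 450/(2150×197×10³) + 600/(1950×72×10³) = 7.622×10⁻⁶ mm/N.
So P = 1.967 / 7.622×10⁻⁶ = 258.1 kN, tensile.
For the brass segment, free thermal change = 18.1×10⁻⁶×70×360 = 0.4561 mm and elastic change from P = 258100×360/(1575×100×10³) = 0.5899 mm; these oppose, so the net change is 0.134 mm (segment lengthens).

|ΔL| ≈ 0.134 mm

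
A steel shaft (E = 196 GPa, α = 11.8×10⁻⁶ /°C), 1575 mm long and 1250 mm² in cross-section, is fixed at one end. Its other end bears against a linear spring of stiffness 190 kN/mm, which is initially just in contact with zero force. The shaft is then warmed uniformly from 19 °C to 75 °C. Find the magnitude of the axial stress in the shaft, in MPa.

Free thermal expansion: δ_free = αΔT L = 11.8×10⁻⁶ × 56 × 1575 = 1.041 mm.
Let P be the compressive force at the spring. The shaft shortens elastically by PL/(AE) and the spring compresses by P/k; together these equal δ_free.
P [ L/(AE) + 1/k ] = δ_free → P [ 1575/(1250×196×10³) + 1/(190×10³) ] = 1.041.
P = 1.041 / 1.169×10⁻⁵ = 89020 N.
σ = P/A = 89020/1250 = 71.21 MPa.

σ ≈ 71.2 MPa (compressive)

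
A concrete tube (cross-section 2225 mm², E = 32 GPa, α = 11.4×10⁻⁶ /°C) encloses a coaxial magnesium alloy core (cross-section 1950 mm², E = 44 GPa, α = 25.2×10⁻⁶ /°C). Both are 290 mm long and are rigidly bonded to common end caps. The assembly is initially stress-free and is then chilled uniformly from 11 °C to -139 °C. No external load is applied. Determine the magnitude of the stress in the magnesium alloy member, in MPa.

σ ≈ 41.3 MPa (tensile)

Both members must finish at the same length. With the larger α, the magnesium alloy tends to over-contract; the plates restrain it, putting the magnesium alloy in tension and the concrete in compression. With no external load the two internal forces are equal and opposite, magnitude P.
Setting the final lengths equal and cancelling L: (α₁ − α₂)ΔT = P/(A₁E₁) + P/(A₂E₂).
|α₁ − α₂|·ΔT = 13.8×10⁻⁶ × 150 = 0.00207.
1/(A₁E₁) + 1/(A₂E₂) = 1/(2225×32×10³) + 1/(1950×44×10³) = 2.57×10⁻⁸ N⁻¹.
P = 0.00207 / 2.57×10⁻⁸ = 80540 N = 80.54 kN.
σ_{magnesium alloy} = P/A₂ = 80540/1950 = 41.31 MPa, tensile.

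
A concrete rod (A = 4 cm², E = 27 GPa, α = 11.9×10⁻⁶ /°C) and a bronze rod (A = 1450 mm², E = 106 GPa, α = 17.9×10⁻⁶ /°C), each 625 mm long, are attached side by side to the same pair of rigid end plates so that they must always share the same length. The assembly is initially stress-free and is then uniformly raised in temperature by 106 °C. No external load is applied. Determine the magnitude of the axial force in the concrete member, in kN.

The bronze has the larger α, so on heating it would change length more than the concrete if both were free. The rigid plates force a common final length, so the bronze is put into compression and the concrete into tension, with equal and opposite forces P (no external load).
Setting the final lengths equal and cancelling L: (α₁ − α₂)ΔT = P/(A₁E₁) + P/(A₂E₂).
|α₁ − α₂|·ΔT = 6×10⁻⁶ × 106 = 0.000636.
1/(A₁E₁) + 1/(A₂E₂) = 1/(400×27×10³) + 1/(1450×106×10³) = 9.91×10⁻⁸ N⁻¹.
P = 0.000636 / 9.91×10⁻⁸ = 6418 N = 6.418 kN.

P ≈ 6.42 kN (tensile in the concrete)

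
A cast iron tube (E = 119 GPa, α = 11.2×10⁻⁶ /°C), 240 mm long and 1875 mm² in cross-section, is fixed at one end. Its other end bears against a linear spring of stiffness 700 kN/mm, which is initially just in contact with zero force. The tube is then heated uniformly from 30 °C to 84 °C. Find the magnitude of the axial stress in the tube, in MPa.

σ ≈ 30.9 MPa (compressive)

If the spring were absent the tube would lengthen by αΔT L = 11.2×10⁻⁶ × 54 × 240 = 0.1452 mm.
With a force P in the spring, the elastic change of the tube is PL/(AE) and that of the spring is P/k; compatibility requires their sum to equal δ_free.
So P = δ_free / [L/(AE) + 1/k] = 0.1452 / [ 240/(1875×119×10³) + 1/(700×10³) ].
P = 0.1452 / 2.504×10⁻⁶ = 57960 N.
σ = P/A = 57960/1875 = 30.91 MPa.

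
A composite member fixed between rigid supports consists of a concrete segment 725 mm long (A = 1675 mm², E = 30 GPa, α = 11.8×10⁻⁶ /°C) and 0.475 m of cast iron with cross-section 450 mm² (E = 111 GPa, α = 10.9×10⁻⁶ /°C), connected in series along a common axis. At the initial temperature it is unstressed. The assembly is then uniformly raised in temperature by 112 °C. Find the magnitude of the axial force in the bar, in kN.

P ≈ 64.3 kN (compressive)

If the supports were absent, the total length change would be Σ αᵢΔT Lᵢ = 11.8×10⁻⁶×112×725 + 10.9×10⁻⁶×112×475 = 1.538 mm.
The rigid supports impose zero overall length change; the single axial force P common to all segments must satisfy P Σ Lᵢ/(AᵢEᵢ) = δ_free.
The series flexibility is Σ Lᵢ/(AᵢEᵢ) = 725/(1675×30×10³) + 475/(450×111×10³) = 2.394×10⁻⁵ mm/N.
So P = 1.538 / 2.394×10⁻⁵ = 64.25 kN, compressive.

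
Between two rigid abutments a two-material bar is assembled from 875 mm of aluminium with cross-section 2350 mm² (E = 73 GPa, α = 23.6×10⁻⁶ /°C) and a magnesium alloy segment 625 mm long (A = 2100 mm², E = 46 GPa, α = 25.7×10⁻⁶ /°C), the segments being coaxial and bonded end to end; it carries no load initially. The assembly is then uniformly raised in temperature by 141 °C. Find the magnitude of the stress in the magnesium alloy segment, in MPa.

σ ≈ 213 MPa (compressive)

If the supports were absent, the total length change would be Σ αᵢΔT Lᵢ = 23.6×10⁻⁶×141×875 + 25.7×10⁻⁶×141×625 = 5.176 mm.
The rigid supports impose zero overall length change; the single axial force P common to all segments must satisfy P Σ Lᵢ/(AᵢEᵢ) = δ_free.
Σ Lᵢ/(AᵢEᵢ) = 875/(2350×73×10³) + 625/(2100×46×10³) = 1.157×10⁻⁵ mm/N.
P = 5.176 / 1.157×10⁻⁵ = 447400 N = 447.4 kN, compressive.
σ_{magnesium alloy} = P / A = 447400 / 2100 = 213 MPa.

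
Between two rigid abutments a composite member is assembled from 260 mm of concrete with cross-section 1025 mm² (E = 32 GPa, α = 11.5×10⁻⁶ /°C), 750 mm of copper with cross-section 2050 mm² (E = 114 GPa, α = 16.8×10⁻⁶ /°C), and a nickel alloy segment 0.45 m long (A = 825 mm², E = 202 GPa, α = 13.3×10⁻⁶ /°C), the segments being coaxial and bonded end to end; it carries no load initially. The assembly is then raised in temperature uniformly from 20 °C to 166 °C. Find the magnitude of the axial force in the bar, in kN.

P ≈ 228 kN (compressive)

Free thermal expansion of the whole bar: Σ αᵢΔT Lᵢ = 11.5×10⁻⁶×146×260 + 16.8×10⁻⁶×146×750 + 13.3×10⁻⁶×146×450 = 3.15 mm.
The walls prevent any net length change, so an axial force P (same in every segment) develops. Compatibility: P · Σ Lᵢ/(AᵢEᵢ) = δ_free.
Σ Lᵢ/(AᵢEᵢ) = 260/(1025×32×10³) + 750/(2050×114×10³) + 450/(825×202×10³) = 1.384×10⁻⁵ mm/N.
So P = 3.15 / 1.384×10⁻⁵ = 227.7 kN, compressive.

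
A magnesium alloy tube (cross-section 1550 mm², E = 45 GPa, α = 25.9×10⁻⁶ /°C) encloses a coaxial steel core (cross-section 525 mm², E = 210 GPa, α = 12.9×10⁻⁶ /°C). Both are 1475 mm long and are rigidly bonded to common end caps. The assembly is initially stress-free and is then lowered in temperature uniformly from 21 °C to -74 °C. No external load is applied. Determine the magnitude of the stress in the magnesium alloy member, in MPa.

σ ≈ 34 MPa (tensile)

The magnesium alloy has the larger α, so on cooling it would change length more than the steel if both were free. The rigid plates force a common final length, so the magnesium alloy is put into tension and the steel into compression, with equal and opposite forces P (no external load).
Equating the net (thermal + elastic) strains gives |α₁ − α₂|·ΔT = P·[1/(A₁E₁) + 1/(A₂E₂)].
|α₁ − α₂|·ΔT = 13×10⁻⁶ × 95 = 0.001235.
1/(A₁E₁) + 1/(A₂E₂) = 1/(1550×45×10³) + 1/(525×210×10³) = 2.341×10⁻⁸ N⁻¹.
So P = 0.001235 / 2.341×10⁻⁸ = 52.76 kN.
σ_{magnesium alloy} = P/A₁ = 52760/1550 = 34.04 MPa, tensile.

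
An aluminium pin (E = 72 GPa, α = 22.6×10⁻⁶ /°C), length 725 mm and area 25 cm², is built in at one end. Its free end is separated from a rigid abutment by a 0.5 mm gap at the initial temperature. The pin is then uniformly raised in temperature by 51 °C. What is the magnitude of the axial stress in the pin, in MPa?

Unrestrained expansion: δ_free = αΔT L = 22.6×10⁻⁶ × 51 × 725 = 0.8356 mm.
The gap closes (δ_free > 0.5 mm) and the wall then resists a further 0.8356 − 0.5 = 0.3356 mm of expansion.
So σ = E(δ_free − g)/L = 72×10³ × 0.3356/725 = 33.33 MPa.

σ ≈ 33.3 MPa (compressive)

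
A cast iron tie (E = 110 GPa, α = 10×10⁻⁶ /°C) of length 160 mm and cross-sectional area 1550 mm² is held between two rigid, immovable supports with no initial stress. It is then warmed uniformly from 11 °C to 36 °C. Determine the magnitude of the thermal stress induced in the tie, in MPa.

σ ≈ 27.5 MPa (compressive)

With length fixed, the mechanical strain must cancel the thermal strain αΔT = 10×10⁻⁶ × 25 = 250×10⁻⁶.
σ = EαΔT = 110×10³ × 10×10⁻⁶ × 25 = 27.5 MPa (compressive; the tie is trying to expand).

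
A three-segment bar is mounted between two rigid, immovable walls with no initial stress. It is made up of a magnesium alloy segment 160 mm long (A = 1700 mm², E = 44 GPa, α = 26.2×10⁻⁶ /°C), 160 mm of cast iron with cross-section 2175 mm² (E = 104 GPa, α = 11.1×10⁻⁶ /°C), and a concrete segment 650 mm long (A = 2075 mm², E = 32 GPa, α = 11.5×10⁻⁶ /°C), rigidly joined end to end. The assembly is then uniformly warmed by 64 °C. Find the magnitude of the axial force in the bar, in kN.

P ≈ 68.1 kN (compressive)

With the walls removed the bar would change length by δ_free = Σ αᵢΔT Lᵢ = 26.2×10⁻⁶×64×160 + 11.1×10⁻⁶×64×160 + 11.5×10⁻⁶×64×650 = 0.8604 mm.
The rigid supports impose zero overall length change; the single axial force P common to all segments must satisfy P Σ Lᵢ/(AᵢEᵢ) = δ_free.
Σ Lᵢ/(AᵢEᵢ) = 160/(1700×44×10³) + 160/(2175×104×10³) + 650/(2075×32×10³) = 1.264×10⁻⁵ mm/N.
P = 0.8604 / 1.264×10⁻⁵ = 68090 N = 68.09 kN, compressive.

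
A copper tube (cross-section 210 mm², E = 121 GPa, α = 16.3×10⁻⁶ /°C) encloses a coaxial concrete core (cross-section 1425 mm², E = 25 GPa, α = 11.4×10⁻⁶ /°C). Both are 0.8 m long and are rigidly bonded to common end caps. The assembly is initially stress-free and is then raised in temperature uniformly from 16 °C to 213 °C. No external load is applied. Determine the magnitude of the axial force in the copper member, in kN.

The copper has the larger α, so on heating it would change length more than the concrete if both were free. The rigid plates force a common final length, so the copper is put into compression and the concrete into tension, with equal and opposite forces P (no external load).
Compatibility of the two members (thermal + elastic change equal): (α₁ − α₂)ΔT = P·[1/(A₁E₁) + 1/(A₂E₂)].
|α₁ − α₂|·ΔT = 4.9×10⁻⁶ × 197 = 0.0009653.
1/(A₁E₁) + 1/(A₂E₂) = 1/(210×121×10³) + 1/(1425×25×10³) = 6.742×10⁻⁸ N⁻¹.
So P = 0.0009653 / 6.742×10⁻⁸ = 14.32 kN.

P ≈ 14.3 kN (compressive in the copper)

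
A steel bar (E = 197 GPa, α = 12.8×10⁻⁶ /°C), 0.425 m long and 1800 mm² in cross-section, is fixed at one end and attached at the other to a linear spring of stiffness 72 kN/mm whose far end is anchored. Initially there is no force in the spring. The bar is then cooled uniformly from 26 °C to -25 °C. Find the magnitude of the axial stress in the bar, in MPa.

σ ≈ 10.2 MPa (tensile)

If the spring were absent the bar would shorten by αΔT L = 12.8×10⁻⁶ × 51 × 425 = 0.2774 mm.
Let P be the tensile force in the spring. The bar extends elastically by PL/(AE) and the spring stretches by P/k; together these equal δ_free.
P [ L/(AE) + 1/k ] = δ_free → P [ 425/(1800×197×10³) + 1/(72×10³) ] = 0.2774.
P = 0.2774 / 1.509×10⁻⁵ = 18390 N.
σ = P/A = 18390/1800 = 10.22 MPa.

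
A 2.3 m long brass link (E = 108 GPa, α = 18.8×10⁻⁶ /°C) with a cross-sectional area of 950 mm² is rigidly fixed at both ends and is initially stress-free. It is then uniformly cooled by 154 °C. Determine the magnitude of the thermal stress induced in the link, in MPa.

The supports are rigid, so the total axial strain is zero. The restrained thermal strain is ε = αΔT = 18.8×10⁻⁶ × 154 = 2895.2×10⁻⁶.
The stress required to suppress this strain is σ = Eε = 108×10³ × 2895.2×10⁻⁶ = 312.7 MPa, tensile since the link is trying to contract.

σ ≈ 313 MPa (tensile)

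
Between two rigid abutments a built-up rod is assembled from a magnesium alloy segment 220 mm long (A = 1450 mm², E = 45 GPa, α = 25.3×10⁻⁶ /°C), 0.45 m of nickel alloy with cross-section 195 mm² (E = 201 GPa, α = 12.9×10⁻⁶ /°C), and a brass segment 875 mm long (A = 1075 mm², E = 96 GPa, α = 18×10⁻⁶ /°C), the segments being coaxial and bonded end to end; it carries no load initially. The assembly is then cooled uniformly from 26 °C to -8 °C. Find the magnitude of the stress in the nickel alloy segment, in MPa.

If the supports were absent, the total length change would be Σ αᵢΔT Lᵢ = 25.3×10⁻⁶×34×220 + 12.9×10⁻⁶×34×450 + 18×10⁻⁶×34×875 = 0.9221 mm.
Since the ends are fixed, an axial force P builds up, equal in every segment, with P · Σ Lᵢ/(AᵢEᵢ) = δ_free.
Σ Lᵢ/(AᵢEᵢ) = 220/(1450×45×10³) + 450/(195×201×10³) + 875/(1075×96×10³) = 2.333×10⁻⁵ mm/N.
So P = 0.9221 / 2.333×10⁻⁵ = 39.52 kN, tensile.
σ_{nickel alloy} = P / A = 39520 / 195 = 202.7 MPa.

σ ≈ 203 MPa (tensile)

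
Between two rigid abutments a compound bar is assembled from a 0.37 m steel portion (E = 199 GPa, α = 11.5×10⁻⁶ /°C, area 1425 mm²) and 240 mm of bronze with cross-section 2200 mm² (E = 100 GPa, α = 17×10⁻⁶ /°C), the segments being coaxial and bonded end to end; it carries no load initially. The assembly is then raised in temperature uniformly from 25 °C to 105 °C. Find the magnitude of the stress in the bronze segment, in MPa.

If the supports were absent, the total length change would be Σ αᵢΔT Lᵢ = 11.5×10⁻⁶×80×370 + 17×10⁻⁶×80×240 = 0.6668 mm.
Since the ends are fixed, an axial force P builds up, equal in every segment, with P · Σ Lᵢ/(AᵢEᵢ) = δ_free.
The series flexibility is Σ Lᵢ/(AᵢEᵢ) = 370/(1425×199×10³) + 240/(2200×100×10³) = 2.396×10⁻⁶ mm/N.
Hence P = δ_free / Σ(L/AE) = 0.6668/2.396×10⁻⁶ = 278.3 kN (compressive).
σ_{bronze} = P / A = 278300 / 2200 = 126.5 MPa.

σ ≈ 127 MPa (compressive)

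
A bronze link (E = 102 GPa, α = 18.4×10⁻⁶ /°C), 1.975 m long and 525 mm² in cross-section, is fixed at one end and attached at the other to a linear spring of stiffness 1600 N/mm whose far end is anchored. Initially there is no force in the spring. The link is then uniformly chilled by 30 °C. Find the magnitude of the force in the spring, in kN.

The unrestrained thermal change is αΔT L = 18.4×10⁻⁶ × 30 × 1975 = 1.09 mm.
Let P be the tensile force in the spring. The link extends elastically by PL/(AE) and the spring stretches by P/k; together these equal δ_free.
So P = δ_free / [L/(AE) + 1/k] = 1.09 / [ 1975/(525×102×10³) + 1/(1600) ].
P = 1.09 / 0.0006619 = 1647 N.

P ≈ 1.65 kN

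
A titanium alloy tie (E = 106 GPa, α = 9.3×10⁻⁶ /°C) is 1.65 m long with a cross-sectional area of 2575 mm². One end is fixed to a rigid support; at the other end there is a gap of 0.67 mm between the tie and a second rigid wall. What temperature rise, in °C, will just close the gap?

ΔT ≈ 43.7 °C

The gap closes when αΔT L = 0.67 mm, since the tie is still unstressed at that instant.
So ΔT = g/(αL) = 0.67/(9.3×10⁻⁶ × 1650) = 43.66 °C.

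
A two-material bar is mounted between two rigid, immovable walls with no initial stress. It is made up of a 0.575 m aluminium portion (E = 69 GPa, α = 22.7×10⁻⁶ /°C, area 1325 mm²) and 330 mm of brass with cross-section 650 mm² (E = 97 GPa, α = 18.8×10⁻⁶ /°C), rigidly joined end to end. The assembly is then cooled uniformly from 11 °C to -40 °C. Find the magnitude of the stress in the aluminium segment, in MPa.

σ ≈ 64.3 MPa (tensile)

With the walls removed the bar would change length by δ_free = Σ αᵢΔT Lᵢ = 22.7×10⁻⁶×51×575 + 18.8×10⁻⁶×51×330 = 0.9821 mm.
The walls prevent any net length change, so an axial force P (same in every segment) develops. Compatibility: P · Σ Lᵢ/(AᵢEᵢ) = δ_free.
Σ Lᵢ/(AᵢEᵢ) = 575/(1325×69×10³) + 330/(650×97×10³) = 1.152×10⁻⁵ mm/N.
P = 0.9821 / 1.152×10⁻⁵ = 85230 N = 85.23 kN, tensile.
σ_{aluminium} = P / A = 85230 / 1325 = 64.32 MPa.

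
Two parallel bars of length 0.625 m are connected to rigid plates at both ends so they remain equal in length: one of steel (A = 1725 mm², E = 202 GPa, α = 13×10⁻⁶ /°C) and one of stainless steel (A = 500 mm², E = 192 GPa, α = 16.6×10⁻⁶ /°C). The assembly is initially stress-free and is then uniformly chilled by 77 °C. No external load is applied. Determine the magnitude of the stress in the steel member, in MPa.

The stainless steel has the larger α, so on cooling it would change length more than the steel if both were free. The rigid plates force a common final length, so the stainless steel is put into tension and the steel into compression, with equal and opposite forces P (no external load).
Compatibility of the two members (thermal + elastic change equal): (α₁ − α₂)ΔT = P·[1/(A₁E₁) + 1/(A₂E₂)].
|α₁ − α₂|·ΔT = 3.6×10⁻⁶ × 77 = 0.0002772.
1/(A₁E₁) + 1/(A₂E₂) = 1/(1725×202×10³) + 1/(500×192×10³) = 1.329×10⁻⁸ N⁻¹.
P = 0.0002772 / 1.329×10⁻⁸ = 20860 N = 20.86 kN.
σ_{steel} = P/A₁ = 20860/1725 = 12.09 MPa, compressive.

σ ≈ 12.1 MPa (compressive)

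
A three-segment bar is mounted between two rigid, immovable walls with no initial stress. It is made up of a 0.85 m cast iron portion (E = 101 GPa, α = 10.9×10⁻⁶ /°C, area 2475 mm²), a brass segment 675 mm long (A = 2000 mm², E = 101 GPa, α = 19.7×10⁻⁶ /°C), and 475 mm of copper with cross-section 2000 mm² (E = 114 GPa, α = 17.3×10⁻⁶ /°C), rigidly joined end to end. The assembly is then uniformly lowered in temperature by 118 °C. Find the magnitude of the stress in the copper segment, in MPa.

If the supports were absent, the total length change would be Σ αᵢΔT Lᵢ = 10.9×10⁻⁶×118×850 + 19.7×10⁻⁶×118×675 + 17.3×10⁻⁶×118×475 = 3.632 mm.
The walls prevent any net length change, so an axial force P (same in every segment) develops. Compatibility: P · Σ Lᵢ/(AᵢEᵢ) = δ_free.
Σ Lᵢ/(AᵢEᵢ) = 850/(2475×101×10³) + 675/(2000×101×10³) + 475/(2000×114×10³) = 8.825×10⁻⁶ mm/N.
Hence P = δ_free / Σ(L/AE) = 3.632/8.825×10⁻⁶ = 411.6 kN (tensile).
σ_{copper} = P / A = 411600 / 2000 = 205.8 MPa.

σ ≈ 206 MPa (tensile)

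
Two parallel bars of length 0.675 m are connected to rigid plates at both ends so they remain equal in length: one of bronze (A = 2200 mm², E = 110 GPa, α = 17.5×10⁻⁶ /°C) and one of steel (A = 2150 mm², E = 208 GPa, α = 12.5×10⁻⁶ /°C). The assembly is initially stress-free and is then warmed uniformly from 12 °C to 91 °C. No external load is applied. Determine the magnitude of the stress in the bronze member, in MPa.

σ ≈ 28.2 MPa (compressive)

The bronze has the larger α, so on heating it would change length more than the steel if both were free. The rigid plates force a common final length, so the bronze is put into compression and the steel into tension, with equal and opposite forces P (no external load).
Compatibility of the two members (thermal + elastic change equal): (α₁ − α₂)ΔT = P·[1/(A₁E₁) + 1/(A₂E₂)].
|α₁ − α₂|·ΔT = 5×10⁻⁶ × 79 = 0.000395.
1/(A₁E₁) + 1/(A₂E₂) = 1/(2200×110×10³) + 1/(2150×208×10³) = 6.368×10⁻⁹ N⁻¹.
So P = 0.000395 / 6.368×10⁻⁹ = 62.03 kN.
σ_{bronze} = P/A₁ = 62030/2200 = 28.19 MPa, compressive.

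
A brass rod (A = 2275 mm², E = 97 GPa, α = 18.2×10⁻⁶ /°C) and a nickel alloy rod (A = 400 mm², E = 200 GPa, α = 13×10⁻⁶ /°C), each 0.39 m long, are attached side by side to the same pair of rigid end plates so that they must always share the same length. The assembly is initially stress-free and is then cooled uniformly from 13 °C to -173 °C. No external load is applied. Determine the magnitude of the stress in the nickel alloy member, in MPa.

σ ≈ 142 MPa (compressive)

Equilibrium of a rigid end plate with no external load gives equal and opposite internal forces ±P in the two members. Since α_{brass} > α_{nickel alloy}, cooling drives the brass into tension and the nickel alloy into compression.
Equating the net (thermal + elastic) strains gives |α₁ − α₂|·ΔT = P·[1/(A₁E₁) + 1/(A₂E₂)].
|α₁ − α₂|·ΔT = 5.2×10⁻⁶ × 186 = 0.0009672.
1/(A₁E₁) + 1/(A₂E₂) = 1/(2275×97×10³) + 1/(400×200×10³) = 1.703×10⁻⁸ N⁻¹.
P = 0.0009672 / 1.703×10⁻⁸ = 56790 N = 56.79 kN.
σ_{nickel alloy} = P/A₂ = 56790/400 = 142 MPa, compressive.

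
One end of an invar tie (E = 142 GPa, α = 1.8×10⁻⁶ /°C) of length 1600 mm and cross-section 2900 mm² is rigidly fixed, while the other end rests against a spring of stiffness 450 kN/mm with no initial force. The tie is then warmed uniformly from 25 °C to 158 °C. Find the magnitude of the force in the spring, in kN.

P ≈ 62.7 kN

If the spring were absent the tie would lengthen by αΔT L = 1.8×10⁻⁶ × 133 × 1600 = 0.383 mm.
With a force P in the spring, the elastic change of the tie is PL/(AE) and that of the spring is P/k; compatibility requires their sum to equal δ_free.
P [ L/(AE) + 1/k ] = δ_free → P [ 1600/(2900×142×10³) + 1/(450×10³) ] = 0.383.
P = 0.383 / 6.108×10⁻⁶ = 62720 N.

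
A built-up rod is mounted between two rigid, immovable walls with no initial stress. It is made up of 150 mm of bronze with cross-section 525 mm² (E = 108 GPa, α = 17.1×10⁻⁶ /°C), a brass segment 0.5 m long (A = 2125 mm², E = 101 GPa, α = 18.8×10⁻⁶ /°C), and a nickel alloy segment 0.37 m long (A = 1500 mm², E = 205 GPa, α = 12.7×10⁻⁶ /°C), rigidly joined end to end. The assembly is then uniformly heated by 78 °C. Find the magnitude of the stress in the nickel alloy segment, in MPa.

Free thermal expansion of the whole bar: Σ αᵢΔT Lᵢ = 17.1×10⁻⁶×78×150 + 18.8×10⁻⁶×78×500 + 12.7×10⁻⁶×78×370 = 1.3 mm.
The rigid supports impose zero overall length change; the single axial force P common to all segments must satisfy P Σ Lᵢ/(AᵢEᵢ) = δ_free.
Σ Lᵢ/(AᵢEᵢ) = 150/(525×108×10³) + 500/(2125×101×10³) + 370/(1500×205×10³) = 6.178×10⁻⁶ mm/N.
Hence P = δ_free / Σ(L/AE) = 1.3/6.178×10⁻⁶ = 210.4 kN (compressive).
σ_{nickel alloy} = P / A = 210400 / 1500 = 140.3 MPa.

σ ≈ 140 MPa (compressive)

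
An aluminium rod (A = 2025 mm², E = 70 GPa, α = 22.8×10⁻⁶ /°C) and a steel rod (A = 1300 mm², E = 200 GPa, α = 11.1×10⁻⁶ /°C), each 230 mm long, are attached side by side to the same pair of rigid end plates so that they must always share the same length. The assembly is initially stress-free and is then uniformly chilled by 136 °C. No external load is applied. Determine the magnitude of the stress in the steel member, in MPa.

σ ≈ 112 MPa (compressive)

Equilibrium of a rigid end plate with no external load gives equal and opposite internal forces ±P in the two members. Since α_{aluminium} > α_{steel}, cooling drives the aluminium into tension and the steel into compression.
Equating the net (thermal + elastic) strains gives |α₁ − α₂|·ΔT = P·[1/(A₁E₁) + 1/(A₂E₂)].
|α₁ − α₂|·ΔT = 11.7×10⁻⁶ × 136 = 0.001591.
1/(A₁E₁) + 1/(A₂E₂) = 1/(2025×70×10³) + 1/(1300×200×10³) = 1.09×10⁻⁸ N⁻¹.
P = 0.001591 / 1.09×10⁻⁸ = 146000 N = 146 kN.
σ_{steel} = P/A₂ = 146000/1300 = 112.3 MPa, compressive.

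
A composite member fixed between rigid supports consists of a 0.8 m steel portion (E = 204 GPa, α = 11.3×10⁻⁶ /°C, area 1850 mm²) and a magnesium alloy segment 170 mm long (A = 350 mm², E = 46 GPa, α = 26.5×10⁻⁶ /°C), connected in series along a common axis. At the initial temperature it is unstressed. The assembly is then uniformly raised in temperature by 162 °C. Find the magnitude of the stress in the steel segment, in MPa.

Free thermal expansion of the whole bar: Σ αᵢΔT Lᵢ = 11.3×10⁻⁶×162×800 + 26.5×10⁻⁶×162×170 = 2.194 mm.
The rigid supports impose zero overall length change; the single axial force P common to all segments must satisfy P Σ Lᵢ/(AᵢEᵢ) = δ_free.
The series flexibility is Σ Lᵢ/(AᵢEᵢ) = 800/(1850×204×10³) + 170/(350×46×10³) = 1.268×10⁻⁵ mm/N.
Hence P = δ_free / Σ(L/AE) = 2.194/1.268×10⁻⁵ = 173.1 kN (compressive).
σ_{steel} = P / A = 173100 / 1850 = 93.55 MPa.

σ ≈ 93.6 MPa (compressive)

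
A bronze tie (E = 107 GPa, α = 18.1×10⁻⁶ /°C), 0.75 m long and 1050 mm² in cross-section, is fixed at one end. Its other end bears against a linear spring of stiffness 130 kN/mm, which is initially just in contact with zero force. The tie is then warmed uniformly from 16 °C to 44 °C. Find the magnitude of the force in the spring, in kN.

P ≈ 26.5 kN

The unrestrained thermal change is αΔT L = 18.1×10⁻⁶ × 28 × 750 = 0.3801 mm.
With a force P in the spring, the elastic change of the tie is PL/(AE) and that of the spring is P/k; compatibility requires their sum to equal δ_free.
So P = δ_free / [L/(AE) + 1/k] = 0.3801 / [ 750/(1050×107×10³) + 1/(130×10³) ].
P = 0.3801 / 1.437×10⁻⁵ = 26450 N.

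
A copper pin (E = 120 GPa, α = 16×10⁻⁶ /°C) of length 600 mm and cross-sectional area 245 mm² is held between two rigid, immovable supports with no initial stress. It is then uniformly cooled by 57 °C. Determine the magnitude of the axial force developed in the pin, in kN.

P ≈ 26.8 kN (tensile)

Full restraint means ε = 0, so the stress is σ = EαΔT = 120×10³ × 16×10⁻⁶ × 57 = 109.4 MPa.
Axial force P = σA = 109.4 × 245 = 26810 N = 26.81 kN, tensile.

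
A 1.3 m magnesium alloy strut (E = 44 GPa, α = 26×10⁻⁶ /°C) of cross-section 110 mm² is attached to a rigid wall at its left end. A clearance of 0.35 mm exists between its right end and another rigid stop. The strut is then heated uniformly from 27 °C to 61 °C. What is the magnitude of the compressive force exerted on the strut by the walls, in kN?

If the wall were absent the strut would grow by αΔT L = 26×10⁻⁶ × 34 × 1300 = 1.149 mm.
The gap closes (δ_free > 0.35 mm) and the wall then resists a further 1.149 − 0.35 = 0.7992 mm of expansion.
So σ = E(δ_free − g)/L = 44×10³ × 0.7992/1300 = 27.05 MPa.
P = σA = 27.05 × 110 = 2.975 kN.

P ≈ 2.98 kN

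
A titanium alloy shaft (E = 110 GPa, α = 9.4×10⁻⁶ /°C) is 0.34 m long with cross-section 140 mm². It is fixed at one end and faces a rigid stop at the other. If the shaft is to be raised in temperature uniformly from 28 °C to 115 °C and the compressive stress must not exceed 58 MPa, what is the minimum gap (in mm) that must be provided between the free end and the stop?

With no wall the shaft would lengthen by αΔT L = 9.4×10⁻⁶ × 87 × 340 = 0.2781 mm.
At the allowable stress the elastic shortening the wall may impose is σL/E = 58 × 340 / (110×10³) = 0.1793 mm.
So the gap has to take up the difference, g_min = δ_free − σL/E = 0.2781 − 0.1793 = 0.09878 mm.

g ≈ 0.0988 mm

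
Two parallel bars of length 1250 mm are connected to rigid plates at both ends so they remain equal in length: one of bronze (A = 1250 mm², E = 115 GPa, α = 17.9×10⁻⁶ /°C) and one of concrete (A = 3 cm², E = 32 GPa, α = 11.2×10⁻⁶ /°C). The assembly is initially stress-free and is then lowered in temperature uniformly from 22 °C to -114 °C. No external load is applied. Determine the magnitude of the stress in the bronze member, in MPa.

σ ≈ 6.56 MPa (tensile)

Equilibrium of a rigid end plate with no external load gives equal and opposite internal forces ±P in the two members. Since α_{bronze} > α_{concrete}, cooling drives the bronze into tension and the concrete into compression.
Compatibility of the two members (thermal + elastic change equal): (α₁ − α₂)ΔT = P·[1/(A₁E₁) + 1/(A₂E₂)].
|α₁ − α₂|·ΔT = 6.7×10⁻⁶ × 136 = 0.0009112.
1/(A₁E₁) + 1/(A₂E₂) = 1/(1250×115×10³) + 1/(300×32×10³) = 1.111×10⁻⁷ N⁻¹.
So P = 0.0009112 / 1.111×10⁻⁷ = 8.2 kN.
σ_{bronze} = P/A₁ = 8200/1250 = 6.56 MPa, tensile.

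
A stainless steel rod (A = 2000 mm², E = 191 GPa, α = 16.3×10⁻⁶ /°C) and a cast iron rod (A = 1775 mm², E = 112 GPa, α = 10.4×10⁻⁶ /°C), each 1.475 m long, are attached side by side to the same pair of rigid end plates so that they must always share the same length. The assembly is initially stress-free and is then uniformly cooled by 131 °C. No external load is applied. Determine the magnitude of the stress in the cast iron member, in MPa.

Equilibrium of a rigid end plate with no external load gives equal and opposite internal forces ±P in the two members. Since α_{stainless steel} > α_{cast iron}, cooling drives the stainless steel into tension and the cast iron into compression.
Equating the net (thermal + elastic) strains gives |α₁ − α₂|·ΔT = P·[1/(A₁E₁) + 1/(A₂E₂)].
|α₁ − α₂|·ΔT = 5.9×10⁻⁶ × 131 = 0.0007729.
1/(A₁E₁) + 1/(A₂E₂) = 1/(2000×191×10³) + 1/(1775×112×10³) = 7.648×10⁻⁹ N⁻¹.
P = 0.0007729 / 7.648×10⁻⁹ = 101100 N = 101.1 kN.
σ_{cast iron} = P/A₂ = 101100/1775 = 56.93 MPa, compressive.

σ ≈ 56.9 MPa (compressive)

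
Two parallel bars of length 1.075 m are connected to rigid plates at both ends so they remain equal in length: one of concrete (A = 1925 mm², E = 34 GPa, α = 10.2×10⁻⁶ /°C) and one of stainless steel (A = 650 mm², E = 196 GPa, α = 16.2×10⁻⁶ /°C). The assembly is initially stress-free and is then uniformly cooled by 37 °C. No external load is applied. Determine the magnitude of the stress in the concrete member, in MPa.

Both members must finish at the same length. With the larger α, the stainless steel tends to over-contract; the plates restrain it, putting the stainless steel in tension and the concrete in compression. With no external load the two internal forces are equal and opposite, magnitude P.
Equating the net (thermal + elastic) strains gives |α₁ − α₂|·ΔT = P·[1/(A₁E₁) + 1/(A₂E₂)].
|α₁ − α₂|·ΔT = 6×10⁻⁶ × 37 = 0.000222.
1/(A₁E₁) + 1/(A₂E₂) = 1/(1925×34×10³) + 1/(650×196×10³) = 2.313×10⁻⁸ N⁻¹.
So P = 0.000222 / 2.313×10⁻⁸ = 9.599 kN.
σ_{concrete} = P/A₁ = 9599/1925 = 4.986 MPa, compressive.

σ ≈ 4.99 MPa (compressive)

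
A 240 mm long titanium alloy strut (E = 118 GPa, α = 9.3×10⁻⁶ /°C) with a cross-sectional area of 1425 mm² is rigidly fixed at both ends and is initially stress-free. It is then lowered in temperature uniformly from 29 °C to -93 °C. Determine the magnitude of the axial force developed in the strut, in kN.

With zero net strain, σ = E·αΔT = 118 GPa × 9.3×10⁻⁶ × 122 = 133.9 MPa.
Then P = σA = 133.9 × 1425 mm² = 190.8 kN, tensile.

P ≈ 191 kN (tensile)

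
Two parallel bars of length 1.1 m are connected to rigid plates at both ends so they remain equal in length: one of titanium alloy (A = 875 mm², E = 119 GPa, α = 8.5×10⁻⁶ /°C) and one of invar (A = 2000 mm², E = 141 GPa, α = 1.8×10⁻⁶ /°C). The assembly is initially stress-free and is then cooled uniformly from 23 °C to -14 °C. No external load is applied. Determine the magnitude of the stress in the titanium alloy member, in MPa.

The titanium alloy has the larger α, so on cooling it would change length more than the invar if both were free. The rigid plates force a common final length, so the titanium alloy is put into tension and the invar into compression, with equal and opposite forces P (no external load).
Setting the final lengths equal and cancelling L: (α₁ − α₂)ΔT = P/(A₁E₁) + P/(A₂E₂).
|α₁ − α₂|·ΔT = 6.7×10⁻⁶ × 37 = 0.0002479.
1/(A₁E₁) + 1/(A₂E₂) = 1/(875×119×10³) + 1/(2000×141×10³) = 1.315×10⁻⁸ N⁻¹.
P = 0.0002479 / 1.315×10⁻⁸ = 18850 N = 18.85 kN.
σ_{titanium alloy} = P/A₁ = 18850/875 = 21.54 MPa, tensile.

σ ≈ 21.5 MPa (tensile)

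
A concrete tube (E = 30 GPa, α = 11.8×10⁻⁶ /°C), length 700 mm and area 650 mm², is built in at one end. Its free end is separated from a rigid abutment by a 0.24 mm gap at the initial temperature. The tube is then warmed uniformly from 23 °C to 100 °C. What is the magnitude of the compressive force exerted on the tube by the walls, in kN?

P ≈ 11 kN

If the wall were absent the tube would grow by αΔT L = 11.8×10⁻⁶ × 77 × 700 = 0.636 mm.
This exceeds the 0.24 mm gap, so the wall pushes back. The portion of expansion that must be recovered elastically is δ_free − gap = 0.636 − 0.24 = 0.396 mm.
So σ = E(δ_free − g)/L = 30×10³ × 0.396/700 = 16.97 MPa.
P = σA = 16.97 × 650 = 11.03 kN.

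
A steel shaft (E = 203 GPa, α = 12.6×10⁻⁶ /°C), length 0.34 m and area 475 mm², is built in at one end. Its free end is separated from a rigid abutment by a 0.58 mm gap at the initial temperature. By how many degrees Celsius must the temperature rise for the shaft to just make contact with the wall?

The gap closes when αΔT L = 0.58 mm, since the shaft is still unstressed at that instant.
So ΔT = g/(αL) = 0.58/(12.6×10⁻⁶ × 340) = 135.4 °C.

ΔT ≈ 135 °C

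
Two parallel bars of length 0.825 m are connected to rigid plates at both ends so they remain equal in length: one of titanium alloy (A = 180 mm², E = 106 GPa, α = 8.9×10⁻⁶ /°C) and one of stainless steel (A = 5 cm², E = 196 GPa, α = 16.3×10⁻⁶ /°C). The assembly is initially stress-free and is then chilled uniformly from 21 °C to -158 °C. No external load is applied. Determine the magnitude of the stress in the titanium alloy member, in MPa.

σ ≈ 118 MPa (compressive)

The stainless steel has the larger α, so on cooling it would change length more than the titanium alloy if both were free. The rigid plates force a common final length, so the stainless steel is put into tension and the titanium alloy into compression, with equal and opposite forces P (no external load).
Equating the net (thermal + elastic) strains gives |α₁ − α₂|·ΔT = P·[1/(A₁E₁) + 1/(A₂E₂)].
|α₁ − α₂|·ΔT = 7.4×10⁻⁶ × 179 = 0.001325.
1/(A₁E₁) + 1/(A₂E₂) = 1/(180×106×10³) + 1/(500×196×10³) = 6.261×10⁻⁸ N⁻¹.
So P = 0.001325 / 6.261×10⁻⁸ = 21.15 kN.
σ_{titanium alloy} = P/A₁ = 21150/180 = 117.5 MPa, compressive.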